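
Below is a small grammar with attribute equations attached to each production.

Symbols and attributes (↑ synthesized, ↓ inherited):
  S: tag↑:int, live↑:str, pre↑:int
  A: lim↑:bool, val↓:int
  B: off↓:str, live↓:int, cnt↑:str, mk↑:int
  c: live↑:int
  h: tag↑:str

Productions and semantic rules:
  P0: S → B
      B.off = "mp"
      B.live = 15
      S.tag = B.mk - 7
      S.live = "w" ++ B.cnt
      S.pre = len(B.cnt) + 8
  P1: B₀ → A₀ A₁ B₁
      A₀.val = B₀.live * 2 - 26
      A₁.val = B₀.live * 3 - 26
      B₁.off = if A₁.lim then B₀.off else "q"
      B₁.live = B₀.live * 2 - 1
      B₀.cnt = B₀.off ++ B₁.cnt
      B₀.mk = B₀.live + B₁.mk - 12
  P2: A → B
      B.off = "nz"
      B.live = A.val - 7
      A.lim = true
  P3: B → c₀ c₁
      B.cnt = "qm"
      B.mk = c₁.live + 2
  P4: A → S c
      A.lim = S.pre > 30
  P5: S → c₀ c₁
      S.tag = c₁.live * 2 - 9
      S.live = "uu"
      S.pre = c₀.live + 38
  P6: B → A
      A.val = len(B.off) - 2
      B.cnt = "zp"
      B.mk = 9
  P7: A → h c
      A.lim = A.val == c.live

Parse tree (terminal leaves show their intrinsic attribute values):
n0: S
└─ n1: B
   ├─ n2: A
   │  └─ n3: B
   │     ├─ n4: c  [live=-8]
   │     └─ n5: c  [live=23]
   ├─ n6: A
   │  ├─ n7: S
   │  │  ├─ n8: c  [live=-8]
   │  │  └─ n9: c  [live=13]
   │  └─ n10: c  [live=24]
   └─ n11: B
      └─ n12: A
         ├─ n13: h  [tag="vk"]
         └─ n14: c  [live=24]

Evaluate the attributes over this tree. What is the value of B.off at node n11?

"q"

1. n1.off = "mp"  ["mp"]
2. n1.live = 15  [15]
3. n2.val = 4  [B₀.live * 2 - 26]
4. n3.off = "nz"  ["nz"]
5. n3.live = -3  [A.val - 7]
6. n4.live = -8  [terminal]
7. n5.live = 23  [terminal]
8. n3.cnt = "qm"  ["qm"]
9. n3.mk = 25  [c₁.live + 2]
10. n2.lim = true  [true]
11. n6.val = 19  [B₀.live * 3 - 26]
12. n8.live = -8  [terminal]
13. n9.live = 13  [terminal]
14. n7.tag = 17  [c₁.live * 2 - 9]
15. n7.live = "uu"  ["uu"]
16. n7.pre = 30  [c₀.live + 38]
17. n10.live = 24  [terminal]
18. n6.lim = false  [S.pre > 30]
19. n11.off = "q"  [if A₁.lim then B₀.off else "q"]
20. n11.live = 29  [B₀.live * 2 - 1]
21. n12.val = -1  [len(B.off) - 2]
22. n13.tag = "vk"  [terminal]
23. n14.live = 24  [terminal]
24. n12.lim = false  [A.val == c.live]
25. n11.cnt = "zp"  ["zp"]
26. n11.mk = 9  [9]
27. n1.cnt = "mpzp"  [B₀.off ++ B₁.cnt]
28. n1.mk = 12  [B₀.live + B₁.mk - 12]
29. n0.tag = 5  [B.mk - 7]
30. n0.live = "wmpzp"  ["w" ++ B.cnt]
31. n0.pre = 12  [len(B.cnt) + 8]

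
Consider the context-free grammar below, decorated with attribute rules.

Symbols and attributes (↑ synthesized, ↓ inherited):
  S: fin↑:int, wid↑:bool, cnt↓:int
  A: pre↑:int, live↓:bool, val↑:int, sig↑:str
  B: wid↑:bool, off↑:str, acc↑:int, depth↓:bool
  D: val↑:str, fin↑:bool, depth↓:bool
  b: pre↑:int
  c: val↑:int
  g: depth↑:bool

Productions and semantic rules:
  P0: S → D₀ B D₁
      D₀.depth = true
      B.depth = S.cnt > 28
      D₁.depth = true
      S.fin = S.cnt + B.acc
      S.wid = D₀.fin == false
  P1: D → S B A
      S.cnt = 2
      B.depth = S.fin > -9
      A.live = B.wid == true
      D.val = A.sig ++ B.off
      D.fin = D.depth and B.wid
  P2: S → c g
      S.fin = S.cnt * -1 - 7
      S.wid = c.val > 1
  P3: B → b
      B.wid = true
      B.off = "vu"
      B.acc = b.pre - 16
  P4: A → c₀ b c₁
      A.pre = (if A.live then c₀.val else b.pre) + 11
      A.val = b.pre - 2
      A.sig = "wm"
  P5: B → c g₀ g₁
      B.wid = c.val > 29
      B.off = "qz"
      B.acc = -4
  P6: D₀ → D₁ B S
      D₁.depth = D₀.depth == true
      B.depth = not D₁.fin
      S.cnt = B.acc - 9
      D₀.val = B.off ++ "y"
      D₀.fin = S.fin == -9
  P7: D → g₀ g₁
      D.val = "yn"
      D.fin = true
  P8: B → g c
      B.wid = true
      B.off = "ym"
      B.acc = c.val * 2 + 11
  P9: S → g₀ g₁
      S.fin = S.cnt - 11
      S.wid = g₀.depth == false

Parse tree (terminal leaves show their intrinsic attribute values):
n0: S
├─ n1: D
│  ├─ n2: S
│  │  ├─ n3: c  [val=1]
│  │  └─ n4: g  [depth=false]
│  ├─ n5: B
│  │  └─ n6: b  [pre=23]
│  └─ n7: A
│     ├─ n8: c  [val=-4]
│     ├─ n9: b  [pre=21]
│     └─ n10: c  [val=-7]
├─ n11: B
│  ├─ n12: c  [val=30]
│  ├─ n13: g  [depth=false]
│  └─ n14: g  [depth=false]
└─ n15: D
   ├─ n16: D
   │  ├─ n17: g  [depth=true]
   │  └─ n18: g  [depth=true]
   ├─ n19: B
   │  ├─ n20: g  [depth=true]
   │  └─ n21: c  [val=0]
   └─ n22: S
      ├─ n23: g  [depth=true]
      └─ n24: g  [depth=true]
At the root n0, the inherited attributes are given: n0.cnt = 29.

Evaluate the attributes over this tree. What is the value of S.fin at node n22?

-9

1. n0.cnt = 29  [given at root]
2. n1.depth = true  [true]
3. n2.cnt = 2  [2]
4. n3.val = 1  [terminal]
5. n4.depth = false  [terminal]
6. n2.fin = -9  [S.cnt * -1 - 7]
7. n2.wid = false  [c.val > 1]
8. n5.depth = false  [S.fin > -9]
9. n6.pre = 23  [terminal]
10. n5.wid = true  [true]
11. n5.off = "vu"  ["vu"]
12. n5.acc = 7  [b.pre - 16]
13. n7.live = true  [B.wid == true]
14. n8.val = -4  [terminal]
15. n9.pre = 21  [terminal]
16. n10.val = -7  [terminal]
17. n7.pre = 7  [(if A.live then c₀.val else b.pre) + 11]
18. n7.val = 19  [b.pre - 2]
19. n7.sig = "wm"  ["wm"]
20. n1.val = "wmvu"  [A.sig ++ B.off]
21. n1.fin = true  [D.depth and B.wid]
22. n11.depth = true  [S.cnt > 28]
23. n12.val = 30  [terminal]
24. n13.depth = false  [terminal]
25. n14.depth = false  [terminal]
26. n11.wid = true  [c.val > 29]
27. n11.off = "qz"  ["qz"]
28. n11.acc = -4  [-4]
29. n15.depth = true  [true]
30. n16.depth = true  [D₀.depth == true]
31. n17.depth = true  [terminal]
32. n18.depth = true  [terminal]
33. n16.val = "yn"  ["yn"]
34. n16.fin = true  [true]
35. n19.depth = false  [not D₁.fin]
36. n20.depth = true  [terminal]
37. n21.val = 0  [terminal]
38. n19.wid = true  [true]
39. n19.off = "ym"  ["ym"]
40. n19.acc = 11  [c.val * 2 + 11]
41. n22.cnt = 2  [B.acc - 9]
42. n23.depth = true  [terminal]
43. n24.depth = true  [terminal]
44. n22.fin = -9  [S.cnt - 11]
45. n22.wid = false  [g₀.depth == false]
46. n15.val = "ymy"  [B.off ++ "y"]
47. n15.fin = true  [S.fin == -9]
48. n0.fin = 25  [S.cnt + B.acc]
49. n0.wid = false  [D₀.fin == false]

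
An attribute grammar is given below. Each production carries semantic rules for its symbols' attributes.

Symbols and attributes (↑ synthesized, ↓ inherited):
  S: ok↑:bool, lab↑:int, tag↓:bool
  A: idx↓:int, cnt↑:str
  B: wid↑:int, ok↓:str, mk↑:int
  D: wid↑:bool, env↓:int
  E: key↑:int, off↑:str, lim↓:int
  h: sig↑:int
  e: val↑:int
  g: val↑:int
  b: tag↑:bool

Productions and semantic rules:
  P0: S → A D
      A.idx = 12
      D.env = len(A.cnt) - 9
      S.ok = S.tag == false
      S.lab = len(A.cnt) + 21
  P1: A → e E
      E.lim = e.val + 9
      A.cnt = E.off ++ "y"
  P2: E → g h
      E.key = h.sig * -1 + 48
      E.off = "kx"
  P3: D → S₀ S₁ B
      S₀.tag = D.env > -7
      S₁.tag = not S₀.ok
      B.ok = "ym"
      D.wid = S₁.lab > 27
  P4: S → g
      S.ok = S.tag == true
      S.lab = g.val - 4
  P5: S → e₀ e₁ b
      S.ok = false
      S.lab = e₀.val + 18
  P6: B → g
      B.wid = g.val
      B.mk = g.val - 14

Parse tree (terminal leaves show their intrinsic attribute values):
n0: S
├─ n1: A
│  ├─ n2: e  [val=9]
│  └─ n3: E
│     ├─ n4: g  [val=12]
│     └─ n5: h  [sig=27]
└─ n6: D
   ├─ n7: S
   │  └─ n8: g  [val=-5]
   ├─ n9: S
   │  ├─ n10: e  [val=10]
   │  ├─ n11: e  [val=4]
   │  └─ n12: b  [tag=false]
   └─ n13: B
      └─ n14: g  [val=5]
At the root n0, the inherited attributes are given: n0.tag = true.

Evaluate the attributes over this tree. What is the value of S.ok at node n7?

1. n0.tag = true  [given at root]
2. n1.idx = 12  [12]
3. n2.val = 9  [terminal]
4. n3.lim = 18  [e.val + 9]
5. n4.val = 12  [terminal]
6. n5.sig = 27  [terminal]
7. n3.key = 21  [h.sig * -1 + 48]
8. n3.off = "kx"  ["kx"]
9. n1.cnt = "kxy"  [E.off ++ "y"]
10. n6.env = -6  [len(A.cnt) - 9]
11. n7.tag = true  [D.env > -7]
12. n8.val = -5  [terminal]
13. n7.ok = true  [S.tag == true]
14. n7.lab = -9  [g.val - 4]
15. n9.tag = false  [not S₀.ok]
16. n10.val = 10  [terminal]
17. n11.val = 4  [terminal]
18. n12.tag = false  [terminal]
19. n9.ok = false  [false]
20. n9.lab = 28  [e₀.val + 18]
21. n13.ok = "ym"  ["ym"]
22. n14.val = 5  [terminal]
23. n13.wid = 5  [g.val]
24. n13.mk = -9  [g.val - 14]
25. n6.wid = true  [S₁.lab > 27]
26. n0.ok = false  [S.tag == false]
27. n0.lab = 24  [len(A.cnt) + 21]

true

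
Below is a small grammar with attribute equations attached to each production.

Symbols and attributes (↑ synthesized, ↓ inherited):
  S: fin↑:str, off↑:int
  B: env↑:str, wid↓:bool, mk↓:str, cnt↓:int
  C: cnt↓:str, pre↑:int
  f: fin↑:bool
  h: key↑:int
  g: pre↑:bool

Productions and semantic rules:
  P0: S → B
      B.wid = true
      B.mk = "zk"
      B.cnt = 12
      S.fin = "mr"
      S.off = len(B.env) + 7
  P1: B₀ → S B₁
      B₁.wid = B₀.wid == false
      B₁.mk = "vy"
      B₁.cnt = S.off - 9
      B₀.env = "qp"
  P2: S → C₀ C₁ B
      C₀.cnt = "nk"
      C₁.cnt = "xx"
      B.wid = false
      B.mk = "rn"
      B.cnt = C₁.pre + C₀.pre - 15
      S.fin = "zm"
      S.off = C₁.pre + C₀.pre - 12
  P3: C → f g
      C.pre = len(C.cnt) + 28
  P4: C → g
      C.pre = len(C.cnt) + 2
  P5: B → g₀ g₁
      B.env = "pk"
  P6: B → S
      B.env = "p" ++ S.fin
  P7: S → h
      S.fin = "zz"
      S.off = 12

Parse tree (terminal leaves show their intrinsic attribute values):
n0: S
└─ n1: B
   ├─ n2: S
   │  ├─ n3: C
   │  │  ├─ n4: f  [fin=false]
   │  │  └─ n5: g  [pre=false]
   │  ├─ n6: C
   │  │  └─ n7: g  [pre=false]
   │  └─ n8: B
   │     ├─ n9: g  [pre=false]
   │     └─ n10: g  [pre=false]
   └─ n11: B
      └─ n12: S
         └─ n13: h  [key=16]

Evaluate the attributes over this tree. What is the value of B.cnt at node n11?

13

1. n1.wid = true  [true]
2. n1.mk = "zk"  ["zk"]
3. n1.cnt = 12  [12]
4. n3.cnt = "nk"  ["nk"]
5. n4.fin = false  [terminal]
6. n5.pre = false  [terminal]
7. n3.pre = 30  [len(C.cnt) + 28]
8. n6.cnt = "xx"  ["xx"]
9. n7.pre = false  [terminal]
10. n6.pre = 4  [len(C.cnt) + 2]
11. n8.wid = false  [false]
12. n8.mk = "rn"  ["rn"]
13. n8.cnt = 19  [C₁.pre + C₀.pre - 15]
14. n9.pre = false  [terminal]
15. n10.pre = false  [terminal]
16. n8.env = "pk"  ["pk"]
17. n2.fin = "zm"  ["zm"]
18. n2.off = 22  [C₁.pre + C₀.pre - 12]
19. n11.wid = false  [B₀.wid == false]
20. n11.mk = "vy"  ["vy"]
21. n11.cnt = 13  [S.off - 9]
22. n13.key = 16  [terminal]
23. n12.fin = "zz"  ["zz"]
24. n12.off = 12  [12]
25. n11.env = "pzz"  ["p" ++ S.fin]
26. n1.env = "qp"  ["qp"]
27. n0.fin = "mr"  ["mr"]
28. n0.off = 9  [len(B.env) + 7]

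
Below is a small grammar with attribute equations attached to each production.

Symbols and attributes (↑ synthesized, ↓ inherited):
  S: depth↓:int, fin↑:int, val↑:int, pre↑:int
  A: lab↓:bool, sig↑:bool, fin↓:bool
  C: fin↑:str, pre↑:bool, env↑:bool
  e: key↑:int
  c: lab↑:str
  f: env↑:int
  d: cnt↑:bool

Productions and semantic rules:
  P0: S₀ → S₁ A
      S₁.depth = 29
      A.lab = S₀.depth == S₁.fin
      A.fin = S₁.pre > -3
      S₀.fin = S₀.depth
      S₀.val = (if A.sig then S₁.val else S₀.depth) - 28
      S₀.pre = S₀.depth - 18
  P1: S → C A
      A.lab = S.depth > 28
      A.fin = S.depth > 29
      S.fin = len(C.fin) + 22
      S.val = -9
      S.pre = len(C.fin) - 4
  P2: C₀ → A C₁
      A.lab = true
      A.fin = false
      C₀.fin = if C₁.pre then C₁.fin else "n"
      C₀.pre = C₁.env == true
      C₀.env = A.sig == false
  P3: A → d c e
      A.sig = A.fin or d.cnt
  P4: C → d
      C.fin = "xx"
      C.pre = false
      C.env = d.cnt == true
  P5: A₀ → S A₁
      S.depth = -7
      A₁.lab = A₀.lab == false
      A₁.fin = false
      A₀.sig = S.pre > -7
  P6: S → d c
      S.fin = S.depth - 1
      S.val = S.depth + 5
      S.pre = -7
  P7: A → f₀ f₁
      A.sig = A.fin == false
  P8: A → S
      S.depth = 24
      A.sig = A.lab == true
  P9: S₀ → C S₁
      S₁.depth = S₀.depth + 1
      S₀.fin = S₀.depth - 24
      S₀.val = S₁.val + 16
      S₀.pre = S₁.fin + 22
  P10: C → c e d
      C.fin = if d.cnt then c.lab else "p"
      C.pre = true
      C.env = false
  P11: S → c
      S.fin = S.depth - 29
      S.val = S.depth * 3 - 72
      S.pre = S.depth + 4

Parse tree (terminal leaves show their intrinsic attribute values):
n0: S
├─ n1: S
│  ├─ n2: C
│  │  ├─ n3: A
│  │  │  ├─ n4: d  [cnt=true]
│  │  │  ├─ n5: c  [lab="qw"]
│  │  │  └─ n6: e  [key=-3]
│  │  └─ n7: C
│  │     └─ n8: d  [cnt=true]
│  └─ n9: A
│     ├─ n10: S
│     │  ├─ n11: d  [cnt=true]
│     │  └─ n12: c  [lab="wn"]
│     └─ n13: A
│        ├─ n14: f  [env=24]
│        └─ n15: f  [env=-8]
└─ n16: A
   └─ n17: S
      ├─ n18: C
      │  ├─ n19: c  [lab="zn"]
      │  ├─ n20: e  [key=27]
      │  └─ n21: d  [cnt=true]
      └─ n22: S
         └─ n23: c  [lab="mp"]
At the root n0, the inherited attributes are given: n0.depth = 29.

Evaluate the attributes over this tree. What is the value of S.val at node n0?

1

1. n0.depth = 29  [given at root]
2. n1.depth = 29  [29]
3. n3.lab = true  [true]
4. n3.fin = false  [false]
5. n4.cnt = true  [terminal]
6. n5.lab = "qw"  [terminal]
7. n6.key = -3  [terminal]
8. n3.sig = true  [A.fin or d.cnt]
9. n8.cnt = true  [terminal]
10. n7.fin = "xx"  ["xx"]
11. n7.pre = false  [false]
12. n7.env = true  [d.cnt == true]
13. n2.fin = "n"  [if C₁.pre then C₁.fin else "n"]
14. n2.pre = true  [C₁.env == true]
15. n2.env = false  [A.sig == false]
16. n9.lab = true  [S.depth > 28]
17. n9.fin = false  [S.depth > 29]
18. n10.depth = -7  [-7]
19. n11.cnt = true  [terminal]
20. n12.lab = "wn"  [terminal]
21. n10.fin = -8  [S.depth - 1]
22. n10.val = -2  [S.depth + 5]
23. n10.pre = -7  [-7]
24. n13.lab = false  [A₀.lab == false]
25. n13.fin = false  [false]
26. n14.env = 24  [terminal]
27. n15.env = -8  [terminal]
28. n13.sig = true  [A.fin == false]
29. n9.sig = false  [S.pre > -7]
30. n1.fin = 23  [len(C.fin) + 22]
31. n1.val = -9  [-9]
32. n1.pre = -3  [len(C.fin) - 4]
33. n16.lab = false  [S₀.depth == S₁.fin]
34. n16.fin = false  [S₁.pre > -3]
35. n17.depth = 24  [24]
36. n19.lab = "zn"  [terminal]
37. n20.key = 27  [terminal]
38. n21.cnt = true  [terminal]
39. n18.fin = "zn"  [if d.cnt then c.lab else "p"]
40. n18.pre = true  [true]
41. n18.env = false  [false]
42. n22.depth = 25  [S₀.depth + 1]
43. n23.lab = "mp"  [terminal]
44. n22.fin = -4  [S.depth - 29]
45. n22.val = 3  [S.depth * 3 - 72]
46. n22.pre = 29  [S.depth + 4]
47. n17.fin = 0  [S₀.depth - 24]
48. n17.val = 19  [S₁.val + 16]
49. n17.pre = 18  [S₁.fin + 22]
50. n16.sig = false  [A.lab == true]
51. n0.fin = 29  [S₀.depth]
52. n0.val = 1  [(if A.sig then S₁.val else S₀.depth) - 28]
53. n0.pre = 11  [S₀.depth - 18]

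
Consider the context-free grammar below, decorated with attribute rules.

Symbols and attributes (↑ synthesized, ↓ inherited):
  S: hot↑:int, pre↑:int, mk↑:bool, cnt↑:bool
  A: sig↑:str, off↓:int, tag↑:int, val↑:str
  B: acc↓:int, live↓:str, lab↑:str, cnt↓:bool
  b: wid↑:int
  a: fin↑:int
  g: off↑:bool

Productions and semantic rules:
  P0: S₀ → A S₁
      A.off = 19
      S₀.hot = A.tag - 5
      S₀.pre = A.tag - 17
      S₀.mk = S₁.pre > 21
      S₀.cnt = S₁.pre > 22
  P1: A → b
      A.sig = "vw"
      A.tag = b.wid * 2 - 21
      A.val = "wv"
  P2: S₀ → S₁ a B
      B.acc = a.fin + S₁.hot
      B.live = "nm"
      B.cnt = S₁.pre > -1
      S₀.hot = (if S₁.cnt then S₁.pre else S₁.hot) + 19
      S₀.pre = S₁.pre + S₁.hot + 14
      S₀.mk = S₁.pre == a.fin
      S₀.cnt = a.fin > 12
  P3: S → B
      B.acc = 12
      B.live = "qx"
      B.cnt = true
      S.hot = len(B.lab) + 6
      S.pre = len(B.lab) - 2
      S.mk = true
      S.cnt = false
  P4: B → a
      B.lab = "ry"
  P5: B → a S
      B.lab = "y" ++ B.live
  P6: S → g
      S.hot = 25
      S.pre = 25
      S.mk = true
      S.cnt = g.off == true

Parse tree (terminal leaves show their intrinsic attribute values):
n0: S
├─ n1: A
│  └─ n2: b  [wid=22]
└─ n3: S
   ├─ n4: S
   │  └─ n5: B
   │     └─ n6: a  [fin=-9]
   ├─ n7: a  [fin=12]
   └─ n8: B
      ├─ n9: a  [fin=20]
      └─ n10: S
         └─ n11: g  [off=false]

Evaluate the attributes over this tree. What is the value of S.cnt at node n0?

false

1. n1.off = 19  [19]
2. n2.wid = 22  [terminal]
3. n1.sig = "vw"  ["vw"]
4. n1.tag = 23  [b.wid * 2 - 21]
5. n1.val = "wv"  ["wv"]
6. n5.acc = 12  [12]
7. n5.live = "qx"  ["qx"]
8. n5.cnt = true  [true]
9. n6.fin = -9  [terminal]
10. n5.lab = "ry"  ["ry"]
11. n4.hot = 8  [len(B.lab) + 6]
12. n4.pre = 0  [len(B.lab) - 2]
13. n4.mk = true  [true]
14. n4.cnt = false  [false]
15. n7.fin = 12  [terminal]
16. n8.acc = 20  [a.fin + S₁.hot]
17. n8.live = "nm"  ["nm"]
18. n8.cnt = true  [S₁.pre > -1]
19. n9.fin = 20  [terminal]
20. n11.off = false  [terminal]
21. n10.hot = 25  [25]
22. n10.pre = 25  [25]
23. n10.mk = true  [true]
24. n10.cnt = false  [g.off == true]
25. n8.lab = "ynm"  ["y" ++ B.live]
26. n3.hot = 27  [(if S₁.cnt then S₁.pre else S₁.hot) + 19]
27. n3.pre = 22  [S₁.pre + S₁.hot + 14]
28. n3.mk = false  [S₁.pre == a.fin]
29. n3.cnt = false  [a.fin > 12]
30. n0.hot = 18  [A.tag - 5]
31. n0.pre = 6  [A.tag - 17]
32. n0.mk = true  [S₁.pre > 21]
33. n0.cnt = false  [S₁.pre > 22]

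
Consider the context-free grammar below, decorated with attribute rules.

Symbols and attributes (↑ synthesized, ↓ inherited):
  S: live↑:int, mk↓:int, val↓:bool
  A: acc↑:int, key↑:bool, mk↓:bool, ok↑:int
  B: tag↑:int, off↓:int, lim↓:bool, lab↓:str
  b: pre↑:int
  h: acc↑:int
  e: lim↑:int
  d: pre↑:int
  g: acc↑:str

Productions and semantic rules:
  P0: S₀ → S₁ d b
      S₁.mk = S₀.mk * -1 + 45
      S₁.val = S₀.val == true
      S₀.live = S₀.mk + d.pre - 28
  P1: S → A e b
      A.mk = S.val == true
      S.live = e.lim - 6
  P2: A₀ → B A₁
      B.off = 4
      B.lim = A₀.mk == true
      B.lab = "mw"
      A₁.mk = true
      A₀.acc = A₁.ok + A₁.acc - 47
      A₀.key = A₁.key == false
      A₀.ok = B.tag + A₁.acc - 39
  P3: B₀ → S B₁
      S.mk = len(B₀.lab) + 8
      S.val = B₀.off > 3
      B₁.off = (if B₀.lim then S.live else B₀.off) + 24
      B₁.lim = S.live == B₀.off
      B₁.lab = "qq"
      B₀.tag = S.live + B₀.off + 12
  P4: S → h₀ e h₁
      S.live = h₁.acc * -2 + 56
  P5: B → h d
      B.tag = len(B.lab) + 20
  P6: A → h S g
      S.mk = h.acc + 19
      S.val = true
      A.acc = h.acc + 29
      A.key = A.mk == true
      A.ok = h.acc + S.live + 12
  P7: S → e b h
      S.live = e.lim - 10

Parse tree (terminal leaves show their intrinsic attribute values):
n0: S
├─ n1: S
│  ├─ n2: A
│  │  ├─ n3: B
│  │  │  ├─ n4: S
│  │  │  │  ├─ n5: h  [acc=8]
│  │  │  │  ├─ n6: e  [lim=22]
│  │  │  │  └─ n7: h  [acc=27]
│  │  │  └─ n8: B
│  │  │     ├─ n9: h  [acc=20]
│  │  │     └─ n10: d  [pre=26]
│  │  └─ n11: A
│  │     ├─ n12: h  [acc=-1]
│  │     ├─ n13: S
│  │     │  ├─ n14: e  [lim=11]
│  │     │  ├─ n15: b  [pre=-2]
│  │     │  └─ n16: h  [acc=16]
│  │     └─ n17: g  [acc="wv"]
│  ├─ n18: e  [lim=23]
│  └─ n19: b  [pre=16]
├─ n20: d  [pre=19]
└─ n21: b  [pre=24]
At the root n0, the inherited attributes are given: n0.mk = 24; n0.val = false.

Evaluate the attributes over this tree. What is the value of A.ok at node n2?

7

1. n0.mk = 24  [given at root]
2. n0.val = false  [given at root]
3. n1.mk = 21  [S₀.mk * -1 + 45]
4. n1.val = false  [S₀.val == true]
5. n2.mk = false  [S.val == true]
6. n3.off = 4  [4]
7. n3.lim = false  [A₀.mk == true]
8. n3.lab = "mw"  ["mw"]
9. n4.mk = 10  [len(B₀.lab) + 8]
10. n4.val = true  [B₀.off > 3]
11. n5.acc = 8  [terminal]
12. n6.lim = 22  [terminal]
13. n7.acc = 27  [terminal]
14. n4.live = 2  [h₁.acc * -2 + 56]
15. n8.off = 28  [(if B₀.lim then S.live else B₀.off) + 24]
16. n8.lim = false  [S.live == B₀.off]
17. n8.lab = "qq"  ["qq"]
18. n9.acc = 20  [terminal]
19. n10.pre = 26  [terminal]
20. n8.tag = 22  [len(B.lab) + 20]
21. n3.tag = 18  [S.live + B₀.off + 12]
22. n11.mk = true  [true]
23. n12.acc = -1  [terminal]
24. n13.mk = 18  [h.acc + 19]
25. n13.val = true  [true]
26. n14.lim = 11  [terminal]
27. n15.pre = -2  [terminal]
28. n16.acc = 16  [terminal]
29. n13.live = 1  [e.lim - 10]
30. n17.acc = "wv"  [terminal]
31. n11.acc = 28  [h.acc + 29]
32. n11.key = true  [A.mk == true]
33. n11.ok = 12  [h.acc + S.live + 12]
34. n2.acc = -7  [A₁.ok + A₁.acc - 47]
35. n2.key = false  [A₁.key == false]
36. n2.ok = 7  [B.tag + A₁.acc - 39]
37. n18.lim = 23  [terminal]
38. n19.pre = 16  [terminal]
39. n1.live = 17  [e.lim - 6]
40. n20.pre = 19  [terminal]
41. n21.pre = 24  [terminal]
42. n0.live = 15  [S₀.mk + d.pre - 28]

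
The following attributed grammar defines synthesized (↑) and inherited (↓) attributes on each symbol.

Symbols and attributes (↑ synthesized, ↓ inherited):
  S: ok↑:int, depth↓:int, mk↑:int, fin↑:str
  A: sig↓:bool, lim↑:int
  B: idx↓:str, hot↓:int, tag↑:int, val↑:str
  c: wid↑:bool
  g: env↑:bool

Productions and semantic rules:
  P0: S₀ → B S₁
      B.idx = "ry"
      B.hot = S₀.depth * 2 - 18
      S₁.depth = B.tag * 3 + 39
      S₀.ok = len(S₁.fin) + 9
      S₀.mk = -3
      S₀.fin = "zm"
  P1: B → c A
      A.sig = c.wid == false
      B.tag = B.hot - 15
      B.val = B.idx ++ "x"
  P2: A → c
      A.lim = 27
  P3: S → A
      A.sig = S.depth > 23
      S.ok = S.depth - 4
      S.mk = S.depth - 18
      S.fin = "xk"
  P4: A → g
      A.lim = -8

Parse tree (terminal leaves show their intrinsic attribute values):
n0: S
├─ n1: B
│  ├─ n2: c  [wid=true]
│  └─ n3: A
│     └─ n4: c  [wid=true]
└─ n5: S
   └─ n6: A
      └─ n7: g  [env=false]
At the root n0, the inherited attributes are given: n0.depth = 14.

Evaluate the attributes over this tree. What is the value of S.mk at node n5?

1. n0.depth = 14  [given at root]
2. n1.idx = "ry"  ["ry"]
3. n1.hot = 10  [S₀.depth * 2 - 18]
4. n2.wid = true  [terminal]
5. n3.sig = false  [c.wid == false]
6. n4.wid = true  [terminal]
7. n3.lim = 27  [27]
8. n1.tag = -5  [B.hot - 15]
9. n1.val = "ryx"  [B.idx ++ "x"]
10. n5.depth = 24  [B.tag * 3 + 39]
11. n6.sig = true  [S.depth > 23]
12. n7.env = false  [terminal]
13. n6.lim = -8  [-8]
14. n5.ok = 20  [S.depth - 4]
15. n5.mk = 6  [S.depth - 18]
16. n5.fin = "xk"  ["xk"]
17. n0.ok = 11  [len(S₁.fin) + 9]
18. n0.mk = -3  [-3]
19. n0.fin = "zm"  ["zm"]

6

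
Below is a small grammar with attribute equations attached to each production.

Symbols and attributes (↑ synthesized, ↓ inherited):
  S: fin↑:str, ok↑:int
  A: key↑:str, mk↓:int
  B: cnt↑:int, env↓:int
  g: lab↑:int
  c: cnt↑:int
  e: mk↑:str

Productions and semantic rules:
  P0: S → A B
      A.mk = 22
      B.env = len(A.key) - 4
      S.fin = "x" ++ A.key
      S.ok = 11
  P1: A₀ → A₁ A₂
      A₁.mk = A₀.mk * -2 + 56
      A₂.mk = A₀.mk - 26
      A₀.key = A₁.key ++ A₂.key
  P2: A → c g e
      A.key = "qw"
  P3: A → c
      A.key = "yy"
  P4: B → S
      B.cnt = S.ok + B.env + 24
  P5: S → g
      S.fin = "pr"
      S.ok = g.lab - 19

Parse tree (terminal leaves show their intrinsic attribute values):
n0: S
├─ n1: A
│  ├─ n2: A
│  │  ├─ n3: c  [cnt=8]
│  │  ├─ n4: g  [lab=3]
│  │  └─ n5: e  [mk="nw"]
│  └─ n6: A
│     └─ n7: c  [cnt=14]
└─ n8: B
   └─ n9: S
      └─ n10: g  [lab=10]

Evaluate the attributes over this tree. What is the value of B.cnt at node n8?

15

1. n1.mk = 22  [22]
2. n2.mk = 12  [A₀.mk * -2 + 56]
3. n3.cnt = 8  [terminal]
4. n4.lab = 3  [terminal]
5. n5.mk = "nw"  [terminal]
6. n2.key = "qw"  ["qw"]
7. n6.mk = -4  [A₀.mk - 26]
8. n7.cnt = 14  [terminal]
9. n6.key = "yy"  ["yy"]
10. n1.key = "qwyy"  [A₁.key ++ A₂.key]
11. n8.env = 0  [len(A.key) - 4]
12. n10.lab = 10  [terminal]
13. n9.fin = "pr"  ["pr"]
14. n9.ok = -9  [g.lab - 19]
15. n8.cnt = 15  [S.ok + B.env + 24]
16. n0.fin = "xqwyy"  ["x" ++ A.key]
17. n0.ok = 11  [11]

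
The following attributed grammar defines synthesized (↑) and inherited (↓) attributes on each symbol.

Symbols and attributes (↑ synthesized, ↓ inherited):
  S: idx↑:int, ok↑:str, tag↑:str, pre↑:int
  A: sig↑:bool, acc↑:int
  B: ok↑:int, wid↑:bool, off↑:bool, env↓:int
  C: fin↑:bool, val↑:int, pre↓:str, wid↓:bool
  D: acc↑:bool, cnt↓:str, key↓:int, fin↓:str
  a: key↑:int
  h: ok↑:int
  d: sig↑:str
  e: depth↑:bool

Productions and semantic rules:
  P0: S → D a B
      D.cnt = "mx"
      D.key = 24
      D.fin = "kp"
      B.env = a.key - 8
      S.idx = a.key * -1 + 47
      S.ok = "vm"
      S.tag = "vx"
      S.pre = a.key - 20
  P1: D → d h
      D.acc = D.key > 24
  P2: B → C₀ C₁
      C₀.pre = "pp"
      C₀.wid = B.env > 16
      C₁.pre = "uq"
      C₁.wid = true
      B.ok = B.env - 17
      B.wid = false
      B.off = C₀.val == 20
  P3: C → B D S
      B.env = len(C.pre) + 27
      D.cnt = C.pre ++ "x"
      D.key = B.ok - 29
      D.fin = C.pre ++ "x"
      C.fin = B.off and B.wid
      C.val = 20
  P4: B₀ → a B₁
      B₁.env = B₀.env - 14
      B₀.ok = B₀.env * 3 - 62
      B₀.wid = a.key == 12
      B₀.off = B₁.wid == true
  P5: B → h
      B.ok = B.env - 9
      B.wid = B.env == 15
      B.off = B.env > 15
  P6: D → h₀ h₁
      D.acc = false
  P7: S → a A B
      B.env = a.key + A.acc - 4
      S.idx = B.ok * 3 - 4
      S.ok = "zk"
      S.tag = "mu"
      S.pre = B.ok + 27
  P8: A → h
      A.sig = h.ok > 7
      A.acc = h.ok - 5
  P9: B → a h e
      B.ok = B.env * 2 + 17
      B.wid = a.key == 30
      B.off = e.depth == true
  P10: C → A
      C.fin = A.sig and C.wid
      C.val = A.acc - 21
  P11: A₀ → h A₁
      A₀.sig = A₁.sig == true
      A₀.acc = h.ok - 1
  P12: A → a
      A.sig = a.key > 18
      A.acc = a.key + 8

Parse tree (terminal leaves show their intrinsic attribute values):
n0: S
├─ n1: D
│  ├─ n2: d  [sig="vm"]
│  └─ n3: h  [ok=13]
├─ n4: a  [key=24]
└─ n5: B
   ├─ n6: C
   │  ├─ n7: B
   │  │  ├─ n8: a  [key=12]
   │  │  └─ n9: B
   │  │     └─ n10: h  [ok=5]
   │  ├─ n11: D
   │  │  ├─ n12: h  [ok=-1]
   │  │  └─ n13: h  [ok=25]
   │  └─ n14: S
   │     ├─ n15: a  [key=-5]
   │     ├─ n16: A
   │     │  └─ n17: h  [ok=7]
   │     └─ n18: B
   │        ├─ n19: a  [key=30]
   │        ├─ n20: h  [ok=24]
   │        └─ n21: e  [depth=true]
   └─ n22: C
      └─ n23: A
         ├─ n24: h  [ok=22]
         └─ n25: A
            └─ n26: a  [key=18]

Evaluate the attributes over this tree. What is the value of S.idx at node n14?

1. n1.cnt = "mx"  ["mx"]
2. n1.key = 24  [24]
3. n1.fin = "kp"  ["kp"]
4. n2.sig = "vm"  [terminal]
5. n3.ok = 13  [terminal]
6. n1.acc = false  [D.key > 24]
7. n4.key = 24  [terminal]
8. n5.env = 16  [a.key - 8]
9. n6.pre = "pp"  ["pp"]
10. n6.wid = false  [B.env > 16]
11. n7.env = 29  [len(C.pre) + 27]
12. n8.key = 12  [terminal]
13. n9.env = 15  [B₀.env - 14]
14. n10.ok = 5  [terminal]
15. n9.ok = 6  [B.env - 9]
16. n9.wid = true  [B.env == 15]
17. n9.off = false  [B.env > 15]
18. n7.ok = 25  [B₀.env * 3 - 62]
19. n7.wid = true  [a.key == 12]
20. n7.off = true  [B₁.wid == true]
21. n11.cnt = "ppx"  [C.pre ++ "x"]
22. n11.key = -4  [B.ok - 29]
23. n11.fin = "ppx"  [C.pre ++ "x"]
24. n12.ok = -1  [terminal]
25. n13.ok = 25  [terminal]
26. n11.acc = false  [false]
27. n15.key = -5  [terminal]
28. n17.ok = 7  [terminal]
29. n16.sig = false  [h.ok > 7]
30. n16.acc = 2  [h.ok - 5]
31. n18.env = -7  [a.key + A.acc - 4]
32. n19.key = 30  [terminal]
33. n20.ok = 24  [terminal]
34. n21.depth = true  [terminal]
35. n18.ok = 3  [B.env * 2 + 17]
36. n18.wid = true  [a.key == 30]
37. n18.off = true  [e.depth == true]
38. n14.idx = 5  [B.ok * 3 - 4]
39. n14.ok = "zk"  ["zk"]
40. n14.tag = "mu"  ["mu"]
41. n14.pre = 30  [B.ok + 27]
42. n6.fin = true  [B.off and B.wid]
43. n6.val = 20  [20]
44. n22.pre = "uq"  ["uq"]
45. n22.wid = true  [true]
46. n24.ok = 22  [terminal]
47. n26.key = 18  [terminal]
48. n25.sig = false  [a.key > 18]
49. n25.acc = 26  [a.key + 8]
50. n23.sig = false  [A₁.sig == true]
51. n23.acc = 21  [h.ok - 1]
52. n22.fin = false  [A.sig and C.wid]
53. n22.val = 0  [A.acc - 21]
54. n5.ok = -1  [B.env - 17]
55. n5.wid = false  [false]
56. n5.off = true  [C₀.val == 20]
57. n0.idx = 23  [a.key * -1 + 47]
58. n0.ok = "vm"  ["vm"]
59. n0.tag = "vx"  ["vx"]
60. n0.pre = 4  [a.key - 20]

5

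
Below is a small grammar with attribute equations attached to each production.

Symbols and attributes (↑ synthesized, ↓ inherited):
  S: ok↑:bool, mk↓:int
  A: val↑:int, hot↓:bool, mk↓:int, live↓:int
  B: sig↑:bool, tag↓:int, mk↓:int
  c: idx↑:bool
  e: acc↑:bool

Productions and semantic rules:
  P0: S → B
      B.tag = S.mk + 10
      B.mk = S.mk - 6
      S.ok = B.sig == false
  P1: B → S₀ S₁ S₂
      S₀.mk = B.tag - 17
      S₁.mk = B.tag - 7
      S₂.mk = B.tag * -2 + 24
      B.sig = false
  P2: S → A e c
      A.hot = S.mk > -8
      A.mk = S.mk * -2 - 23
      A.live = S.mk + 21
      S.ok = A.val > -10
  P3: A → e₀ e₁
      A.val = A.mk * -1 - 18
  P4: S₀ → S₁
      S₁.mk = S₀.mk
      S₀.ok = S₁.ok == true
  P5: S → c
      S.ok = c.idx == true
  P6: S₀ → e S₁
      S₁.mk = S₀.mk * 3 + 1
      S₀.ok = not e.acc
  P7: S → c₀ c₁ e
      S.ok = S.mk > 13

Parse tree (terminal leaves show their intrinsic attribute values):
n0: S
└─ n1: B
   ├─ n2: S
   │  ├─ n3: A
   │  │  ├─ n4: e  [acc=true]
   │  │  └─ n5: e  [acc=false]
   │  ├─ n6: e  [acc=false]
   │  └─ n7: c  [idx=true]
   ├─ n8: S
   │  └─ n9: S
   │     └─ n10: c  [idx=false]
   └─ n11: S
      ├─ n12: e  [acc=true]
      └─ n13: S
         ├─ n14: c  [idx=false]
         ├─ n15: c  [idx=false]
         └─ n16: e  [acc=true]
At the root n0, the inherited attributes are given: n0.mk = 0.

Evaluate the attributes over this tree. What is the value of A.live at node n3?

14

1. n0.mk = 0  [given at root]
2. n1.tag = 10  [S.mk + 10]
3. n1.mk = -6  [S.mk - 6]
4. n2.mk = -7  [B.tag - 17]
5. n3.hot = true  [S.mk > -8]
6. n3.mk = -9  [S.mk * -2 - 23]
7. n3.live = 14  [S.mk + 21]
8. n4.acc = true  [terminal]
9. n5.acc = false  [terminal]
10. n3.val = -9  [A.mk * -1 - 18]
11. n6.acc = false  [terminal]
12. n7.idx = true  [terminal]
13. n2.ok = true  [A.val > -10]
14. n8.mk = 3  [B.tag - 7]
15. n9.mk = 3  [S₀.mk]
16. n10.idx = false  [terminal]
17. n9.ok = false  [c.idx == true]
18. n8.ok = false  [S₁.ok == true]
19. n11.mk = 4  [B.tag * -2 + 24]
20. n12.acc = true  [terminal]
21. n13.mk = 13  [S₀.mk * 3 + 1]
22. n14.idx = false  [terminal]
23. n15.idx = false  [terminal]
24. n16.acc = true  [terminal]
25. n13.ok = false  [S.mk > 13]
26. n11.ok = false  [not e.acc]
27. n1.sig = false  [false]
28. n0.ok = true  [B.sig == false]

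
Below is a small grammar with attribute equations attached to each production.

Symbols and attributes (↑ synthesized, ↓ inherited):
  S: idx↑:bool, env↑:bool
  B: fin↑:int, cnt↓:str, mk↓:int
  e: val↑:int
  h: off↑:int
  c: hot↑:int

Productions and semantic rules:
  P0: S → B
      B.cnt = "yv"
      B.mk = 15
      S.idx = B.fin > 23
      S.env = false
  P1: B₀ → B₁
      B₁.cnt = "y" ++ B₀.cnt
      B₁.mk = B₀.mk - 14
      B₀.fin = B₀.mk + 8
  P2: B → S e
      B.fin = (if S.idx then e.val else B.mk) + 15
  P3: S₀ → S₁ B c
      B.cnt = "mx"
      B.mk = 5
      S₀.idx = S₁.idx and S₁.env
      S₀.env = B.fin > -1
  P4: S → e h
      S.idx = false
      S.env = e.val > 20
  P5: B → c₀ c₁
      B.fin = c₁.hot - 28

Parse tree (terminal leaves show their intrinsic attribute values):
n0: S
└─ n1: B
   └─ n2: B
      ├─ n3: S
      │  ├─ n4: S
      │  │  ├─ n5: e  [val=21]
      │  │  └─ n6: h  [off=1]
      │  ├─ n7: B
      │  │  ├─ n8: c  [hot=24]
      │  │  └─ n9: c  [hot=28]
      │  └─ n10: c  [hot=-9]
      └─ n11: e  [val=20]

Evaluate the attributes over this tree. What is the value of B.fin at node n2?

16

1. n1.cnt = "yv"  ["yv"]
2. n1.mk = 15  [15]
3. n2.cnt = "yyv"  ["y" ++ B₀.cnt]
4. n2.mk = 1  [B₀.mk - 14]
5. n5.val = 21  [terminal]
6. n6.off = 1  [terminal]
7. n4.idx = false  [false]
8. n4.env = true  [e.val > 20]
9. n7.cnt = "mx"  ["mx"]
10. n7.mk = 5  [5]
11. n8.hot = 24  [terminal]
12. n9.hot = 28  [terminal]
13. n7.fin = 0  [c₁.hot - 28]
14. n10.hot = -9  [terminal]
15. n3.idx = false  [S₁.idx and S₁.env]
16. n3.env = true  [B.fin > -1]
17. n11.val = 20  [terminal]
18. n2.fin = 16  [(if S.idx then e.val else B.mk) + 15]
19. n1.fin = 23  [B₀.mk + 8]
20. n0.idx = false  [B.fin > 23]
21. n0.env = false  [false]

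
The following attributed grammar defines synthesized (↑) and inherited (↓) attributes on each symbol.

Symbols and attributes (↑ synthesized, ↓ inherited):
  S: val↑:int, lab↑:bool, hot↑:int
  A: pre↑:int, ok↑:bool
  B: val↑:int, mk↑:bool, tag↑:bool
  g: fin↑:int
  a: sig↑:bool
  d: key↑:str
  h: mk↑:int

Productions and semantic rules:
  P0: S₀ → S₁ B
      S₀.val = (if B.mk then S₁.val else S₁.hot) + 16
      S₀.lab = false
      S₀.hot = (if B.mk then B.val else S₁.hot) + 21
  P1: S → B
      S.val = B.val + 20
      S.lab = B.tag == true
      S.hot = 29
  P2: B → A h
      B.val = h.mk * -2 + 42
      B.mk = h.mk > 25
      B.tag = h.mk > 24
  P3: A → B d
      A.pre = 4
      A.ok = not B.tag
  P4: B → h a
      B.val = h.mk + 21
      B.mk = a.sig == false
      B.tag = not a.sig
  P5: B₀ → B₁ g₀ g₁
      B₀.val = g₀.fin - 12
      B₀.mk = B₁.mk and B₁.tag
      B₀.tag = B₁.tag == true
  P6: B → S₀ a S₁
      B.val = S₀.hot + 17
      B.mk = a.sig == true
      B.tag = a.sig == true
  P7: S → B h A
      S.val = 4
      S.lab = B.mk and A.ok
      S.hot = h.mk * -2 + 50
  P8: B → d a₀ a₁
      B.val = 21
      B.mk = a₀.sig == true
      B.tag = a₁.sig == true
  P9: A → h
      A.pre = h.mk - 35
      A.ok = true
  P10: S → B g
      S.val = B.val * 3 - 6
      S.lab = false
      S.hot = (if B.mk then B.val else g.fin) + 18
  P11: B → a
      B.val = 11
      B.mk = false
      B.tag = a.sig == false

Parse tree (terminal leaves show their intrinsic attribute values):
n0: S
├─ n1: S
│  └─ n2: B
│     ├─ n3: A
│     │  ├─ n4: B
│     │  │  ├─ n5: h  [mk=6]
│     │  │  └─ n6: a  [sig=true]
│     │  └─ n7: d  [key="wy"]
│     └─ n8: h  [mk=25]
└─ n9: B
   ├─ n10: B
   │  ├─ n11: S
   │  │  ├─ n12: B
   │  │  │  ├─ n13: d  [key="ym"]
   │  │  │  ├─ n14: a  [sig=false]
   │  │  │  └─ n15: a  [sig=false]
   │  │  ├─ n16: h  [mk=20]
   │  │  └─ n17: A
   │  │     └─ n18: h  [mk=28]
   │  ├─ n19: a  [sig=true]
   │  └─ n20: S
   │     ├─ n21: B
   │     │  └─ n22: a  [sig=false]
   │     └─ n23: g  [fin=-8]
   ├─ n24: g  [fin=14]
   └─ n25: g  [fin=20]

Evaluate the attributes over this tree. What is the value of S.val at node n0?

1. n5.mk = 6  [terminal]
2. n6.sig = true  [terminal]
3. n4.val = 27  [h.mk + 21]
4. n4.mk = false  [a.sig == false]
5. n4.tag = false  [not a.sig]
6. n7.key = "wy"  [terminal]
7. n3.pre = 4  [4]
8. n3.ok = true  [not B.tag]
9. n8.mk = 25  [terminal]
10. n2.val = -8  [h.mk * -2 + 42]
11. n2.mk = false  [h.mk > 25]
12. n2.tag = true  [h.mk > 24]
13. n1.val = 12  [B.val + 20]
14. n1.lab = true  [B.tag == true]
15. n1.hot = 29  [29]
16. n13.key = "ym"  [terminal]
17. n14.sig = false  [terminal]
18. n15.sig = false  [terminal]
19. n12.val = 21  [21]
20. n12.mk = false  [a₀.sig == true]
21. n12.tag = false  [a₁.sig == true]
22. n16.mk = 20  [terminal]
23. n18.mk = 28  [terminal]
24. n17.pre = -7  [h.mk - 35]
25. n17.ok = true  [true]
26. n11.val = 4  [4]
27. n11.lab = false  [B.mk and A.ok]
28. n11.hot = 10  [h.mk * -2 + 50]
29. n19.sig = true  [terminal]
30. n22.sig = false  [terminal]
31. n21.val = 11  [11]
32. n21.mk = false  [false]
33. n21.tag = true  [a.sig == false]
34. n23.fin = -8  [terminal]
35. n20.val = 27  [B.val * 3 - 6]
36. n20.lab = false  [false]
37. n20.hot = 10  [(if B.mk then B.val else g.fin) + 18]
38. n10.val = 27  [S₀.hot + 17]
39. n10.mk = true  [a.sig == true]
40. n10.tag = true  [a.sig == true]
41. n24.fin = 14  [terminal]
42. n25.fin = 20  [terminal]
43. n9.val = 2  [g₀.fin - 12]
44. n9.mk = true  [B₁.mk and B₁.tag]
45. n9.tag = true  [B₁.tag == true]
46. n0.val = 28  [(if B.mk then S₁.val else S₁.hot) + 16]
47. n0.lab = false  [false]
48. n0.hot = 23  [(if B.mk then B.val else S₁.hot) + 21]

28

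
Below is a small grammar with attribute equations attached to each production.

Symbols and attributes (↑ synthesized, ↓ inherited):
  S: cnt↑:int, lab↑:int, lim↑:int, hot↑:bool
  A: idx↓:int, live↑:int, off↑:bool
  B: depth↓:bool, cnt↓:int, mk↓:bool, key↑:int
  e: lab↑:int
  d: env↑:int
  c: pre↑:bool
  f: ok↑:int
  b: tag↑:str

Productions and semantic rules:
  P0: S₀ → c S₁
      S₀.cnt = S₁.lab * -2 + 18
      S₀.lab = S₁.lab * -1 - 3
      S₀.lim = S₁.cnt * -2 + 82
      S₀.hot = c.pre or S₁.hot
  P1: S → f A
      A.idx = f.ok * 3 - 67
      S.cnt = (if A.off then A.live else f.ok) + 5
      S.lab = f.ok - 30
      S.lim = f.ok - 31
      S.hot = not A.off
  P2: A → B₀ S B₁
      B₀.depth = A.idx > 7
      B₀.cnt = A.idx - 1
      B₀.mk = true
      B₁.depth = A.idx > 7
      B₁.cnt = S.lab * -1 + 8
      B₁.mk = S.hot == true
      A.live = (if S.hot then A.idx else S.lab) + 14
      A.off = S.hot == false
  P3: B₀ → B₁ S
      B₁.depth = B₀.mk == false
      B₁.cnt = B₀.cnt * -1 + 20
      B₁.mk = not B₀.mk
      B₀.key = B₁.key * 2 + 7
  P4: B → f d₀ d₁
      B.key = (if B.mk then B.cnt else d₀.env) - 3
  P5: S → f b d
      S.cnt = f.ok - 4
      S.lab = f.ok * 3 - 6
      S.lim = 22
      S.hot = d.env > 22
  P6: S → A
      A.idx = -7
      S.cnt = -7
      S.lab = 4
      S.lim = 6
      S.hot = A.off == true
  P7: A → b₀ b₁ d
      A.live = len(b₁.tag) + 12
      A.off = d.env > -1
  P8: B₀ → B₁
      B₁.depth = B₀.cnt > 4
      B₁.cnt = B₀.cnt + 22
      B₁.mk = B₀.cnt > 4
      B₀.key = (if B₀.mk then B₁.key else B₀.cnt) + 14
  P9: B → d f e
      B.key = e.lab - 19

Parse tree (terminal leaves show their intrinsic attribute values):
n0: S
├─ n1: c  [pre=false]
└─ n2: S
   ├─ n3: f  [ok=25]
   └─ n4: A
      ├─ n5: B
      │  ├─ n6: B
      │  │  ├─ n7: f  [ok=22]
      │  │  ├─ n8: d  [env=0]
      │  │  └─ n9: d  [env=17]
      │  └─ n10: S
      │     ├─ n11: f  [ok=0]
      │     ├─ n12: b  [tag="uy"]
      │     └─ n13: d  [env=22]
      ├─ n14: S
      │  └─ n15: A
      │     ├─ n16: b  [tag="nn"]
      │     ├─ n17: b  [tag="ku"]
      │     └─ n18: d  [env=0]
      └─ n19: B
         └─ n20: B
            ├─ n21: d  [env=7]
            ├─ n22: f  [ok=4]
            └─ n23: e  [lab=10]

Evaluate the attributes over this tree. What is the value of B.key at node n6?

-3

1. n1.pre = false  [terminal]
2. n3.ok = 25  [terminal]
3. n4.idx = 8  [f.ok * 3 - 67]
4. n5.depth = true  [A.idx > 7]
5. n5.cnt = 7  [A.idx - 1]
6. n5.mk = true  [true]
7. n6.depth = false  [B₀.mk == false]
8. n6.cnt = 13  [B₀.cnt * -1 + 20]
9. n6.mk = false  [not B₀.mk]
10. n7.ok = 22  [terminal]
11. n8.env = 0  [terminal]
12. n9.env = 17  [terminal]
13. n6.key = -3  [(if B.mk then B.cnt else d₀.env) - 3]
14. n11.ok = 0  [terminal]
15. n12.tag = "uy"  [terminal]
16. n13.env = 22  [terminal]
17. n10.cnt = -4  [f.ok - 4]
18. n10.lab = -6  [f.ok * 3 - 6]
19. n10.lim = 22  [22]
20. n10.hot = false  [d.env > 22]
21. n5.key = 1  [B₁.key * 2 + 7]
22. n15.idx = -7  [-7]
23. n16.tag = "nn"  [terminal]
24. n17.tag = "ku"  [terminal]
25. n18.env = 0  [terminal]
26. n15.live = 14  [len(b₁.tag) + 12]
27. n15.off = true  [d.env > -1]
28. n14.cnt = -7  [-7]
29. n14.lab = 4  [4]
30. n14.lim = 6  [6]
31. n14.hot = true  [A.off == true]
32. n19.depth = true  [A.idx > 7]
33. n19.cnt = 4  [S.lab * -1 + 8]
34. n19.mk = true  [S.hot == true]
35. n20.depth = false  [B₀.cnt > 4]
36. n20.cnt = 26  [B₀.cnt + 22]
37. n20.mk = false  [B₀.cnt > 4]
38. n21.env = 7  [terminal]
39. n22.ok = 4  [terminal]
40. n23.lab = 10  [terminal]
41. n20.key = -9  [e.lab - 19]
42. n19.key = 5  [(if B₀.mk then B₁.key else B₀.cnt) + 14]
43. n4.live = 22  [(if S.hot then A.idx else S.lab) + 14]
44. n4.off = false  [S.hot == false]
45. n2.cnt = 30  [(if A.off then A.live else f.ok) + 5]
46. n2.lab = -5  [f.ok - 30]
47. n2.lim = -6  [f.ok - 31]
48. n2.hot = true  [not A.off]
49. n0.cnt = 28  [S₁.lab * -2 + 18]
50. n0.lab = 2  [S₁.lab * -1 - 3]
51. n0.lim = 22  [S₁.cnt * -2 + 82]
52. n0.hot = true  [c.pre or S₁.hot]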